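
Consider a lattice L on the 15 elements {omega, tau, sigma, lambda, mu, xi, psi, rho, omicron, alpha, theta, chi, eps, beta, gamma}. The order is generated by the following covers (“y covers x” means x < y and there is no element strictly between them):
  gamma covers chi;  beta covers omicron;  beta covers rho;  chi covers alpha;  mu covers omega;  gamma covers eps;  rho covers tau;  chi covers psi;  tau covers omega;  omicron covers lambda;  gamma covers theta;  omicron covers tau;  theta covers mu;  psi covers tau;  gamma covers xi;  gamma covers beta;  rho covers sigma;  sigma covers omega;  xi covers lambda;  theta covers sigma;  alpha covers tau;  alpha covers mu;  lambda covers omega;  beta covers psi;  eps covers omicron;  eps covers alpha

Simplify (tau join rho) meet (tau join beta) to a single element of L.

tau ∨ rho = rho
tau ∨ beta = beta
rho ∧ beta = rho

rho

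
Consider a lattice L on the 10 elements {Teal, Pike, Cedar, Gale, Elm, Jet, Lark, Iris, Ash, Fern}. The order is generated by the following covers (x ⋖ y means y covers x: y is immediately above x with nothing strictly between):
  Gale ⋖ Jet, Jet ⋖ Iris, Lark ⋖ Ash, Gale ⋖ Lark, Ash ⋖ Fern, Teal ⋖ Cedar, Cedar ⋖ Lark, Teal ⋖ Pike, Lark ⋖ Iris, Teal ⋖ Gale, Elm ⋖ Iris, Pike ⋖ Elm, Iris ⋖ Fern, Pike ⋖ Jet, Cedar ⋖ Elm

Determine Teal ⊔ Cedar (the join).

Cedar

Common upper bounds of {Teal, Cedar}: Ash, Cedar, Elm, Fern, Iris, Lark.
The least among these is Cedar.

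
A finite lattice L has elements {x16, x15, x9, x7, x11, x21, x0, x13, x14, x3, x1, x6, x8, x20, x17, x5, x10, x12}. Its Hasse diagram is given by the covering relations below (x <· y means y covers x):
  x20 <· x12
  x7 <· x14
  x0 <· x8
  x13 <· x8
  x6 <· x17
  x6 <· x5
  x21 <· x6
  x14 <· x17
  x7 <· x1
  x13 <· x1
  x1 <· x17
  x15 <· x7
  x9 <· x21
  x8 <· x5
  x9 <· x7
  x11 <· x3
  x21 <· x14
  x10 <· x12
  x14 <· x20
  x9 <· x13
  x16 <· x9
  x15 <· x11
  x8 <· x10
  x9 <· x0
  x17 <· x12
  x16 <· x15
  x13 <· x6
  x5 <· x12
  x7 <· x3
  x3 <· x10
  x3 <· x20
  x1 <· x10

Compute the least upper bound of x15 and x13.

x1

Common upper bounds of {x15, x13}: x1, x10, x12, x17.
The least among these is x1.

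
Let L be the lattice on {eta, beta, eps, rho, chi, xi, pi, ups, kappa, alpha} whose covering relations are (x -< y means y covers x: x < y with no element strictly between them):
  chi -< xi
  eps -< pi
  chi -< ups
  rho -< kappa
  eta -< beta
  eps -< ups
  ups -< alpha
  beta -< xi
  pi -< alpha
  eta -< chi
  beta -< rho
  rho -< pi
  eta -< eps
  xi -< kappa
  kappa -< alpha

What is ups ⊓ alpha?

Common lower bounds of {ups, alpha}: chi, eps, eta, ups.
The greatest among these is ups.

ups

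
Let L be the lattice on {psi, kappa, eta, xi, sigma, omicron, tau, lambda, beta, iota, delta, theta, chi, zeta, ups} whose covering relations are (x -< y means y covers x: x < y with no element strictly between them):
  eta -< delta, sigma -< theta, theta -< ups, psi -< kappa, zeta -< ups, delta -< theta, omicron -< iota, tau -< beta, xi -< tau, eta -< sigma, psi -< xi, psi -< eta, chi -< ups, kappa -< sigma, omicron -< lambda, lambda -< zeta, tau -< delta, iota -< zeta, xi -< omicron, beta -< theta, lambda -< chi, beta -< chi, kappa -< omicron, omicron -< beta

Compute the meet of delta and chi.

Common lower bounds of {delta, chi}: psi, tau, xi.
The greatest among these is tau.

tau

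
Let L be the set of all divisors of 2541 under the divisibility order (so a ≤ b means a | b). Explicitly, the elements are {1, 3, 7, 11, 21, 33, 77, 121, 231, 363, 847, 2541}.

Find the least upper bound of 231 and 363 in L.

In the divisibility order, the join is the least common multiple: lcm(231, 363) = 2541.

2541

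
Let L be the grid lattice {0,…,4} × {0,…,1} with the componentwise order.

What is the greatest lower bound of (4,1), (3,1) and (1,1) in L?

Common lower bounds of {(4,1), (3,1), (1,1)}: (0,0), (0,1), (1,0), (1,1).
The greatest among these is (1,1).

(1,1)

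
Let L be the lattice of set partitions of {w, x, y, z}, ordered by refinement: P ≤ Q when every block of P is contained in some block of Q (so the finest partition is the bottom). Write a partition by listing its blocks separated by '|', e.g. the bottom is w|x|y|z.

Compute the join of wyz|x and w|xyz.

wxyz

The join of wyz|x and w|xyz merges any blocks that overlap across the partitions, giving wxyz.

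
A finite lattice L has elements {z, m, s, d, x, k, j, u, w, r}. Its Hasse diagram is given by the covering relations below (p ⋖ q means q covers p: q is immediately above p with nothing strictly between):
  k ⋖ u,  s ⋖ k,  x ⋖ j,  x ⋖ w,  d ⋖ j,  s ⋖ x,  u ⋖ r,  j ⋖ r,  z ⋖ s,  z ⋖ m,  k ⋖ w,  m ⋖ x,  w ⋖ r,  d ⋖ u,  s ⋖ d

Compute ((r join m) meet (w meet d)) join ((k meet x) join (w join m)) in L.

w

r ∨ m = r
w ∧ d = s
r ∧ s = s
k ∧ x = s
w ∨ m = w
s ∨ w = w
s ∨ w = w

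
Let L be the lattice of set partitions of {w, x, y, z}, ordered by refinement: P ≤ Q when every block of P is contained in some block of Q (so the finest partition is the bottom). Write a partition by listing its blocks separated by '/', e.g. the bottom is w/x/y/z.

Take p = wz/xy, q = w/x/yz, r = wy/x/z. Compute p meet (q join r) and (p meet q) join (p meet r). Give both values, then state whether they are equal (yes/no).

wz/x/y; w/x/y/z; no

q join r = wyz/x, so p meet (q join r) = wz/xy meet wyz/x = wz/x/y.
p meet q = w/x/y/z and p meet r = w/x/y/z, so (p meet q) join (p meet r) = w/x/y/z join w/x/y/z = w/x/y/z.
Equal: no.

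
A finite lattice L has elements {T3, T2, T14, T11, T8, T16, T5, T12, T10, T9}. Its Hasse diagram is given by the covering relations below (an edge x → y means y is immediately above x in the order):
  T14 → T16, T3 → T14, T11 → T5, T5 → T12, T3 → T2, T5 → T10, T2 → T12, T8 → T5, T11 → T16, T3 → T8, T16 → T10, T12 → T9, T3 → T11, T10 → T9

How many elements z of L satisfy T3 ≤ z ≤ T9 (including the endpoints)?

10

The interval [T3, T9] = {T10, T11, T12, T14, T16, T2, T3, T5, T8, T9}, which has 10 elements.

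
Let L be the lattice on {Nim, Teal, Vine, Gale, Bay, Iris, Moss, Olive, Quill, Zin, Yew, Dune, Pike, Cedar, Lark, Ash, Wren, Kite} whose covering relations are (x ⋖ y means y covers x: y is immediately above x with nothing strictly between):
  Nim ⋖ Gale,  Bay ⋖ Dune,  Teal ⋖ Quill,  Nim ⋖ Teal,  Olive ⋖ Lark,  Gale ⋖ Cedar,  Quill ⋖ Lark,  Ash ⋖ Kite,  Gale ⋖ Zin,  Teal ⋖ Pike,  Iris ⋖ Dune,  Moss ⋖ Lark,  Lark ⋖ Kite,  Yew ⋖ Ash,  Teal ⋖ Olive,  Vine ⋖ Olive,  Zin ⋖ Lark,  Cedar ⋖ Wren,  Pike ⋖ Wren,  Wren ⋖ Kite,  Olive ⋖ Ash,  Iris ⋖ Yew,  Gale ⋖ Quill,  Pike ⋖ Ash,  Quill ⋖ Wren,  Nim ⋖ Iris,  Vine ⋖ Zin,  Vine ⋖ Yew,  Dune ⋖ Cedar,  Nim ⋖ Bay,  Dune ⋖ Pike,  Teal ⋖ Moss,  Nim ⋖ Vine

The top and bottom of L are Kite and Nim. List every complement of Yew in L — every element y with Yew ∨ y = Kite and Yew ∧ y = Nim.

Need y with Yew ∨ y = Kite and Yew ∧ y = Nim.
Checking each element gives: Gale, Moss, Quill.

Gale, Moss, Quill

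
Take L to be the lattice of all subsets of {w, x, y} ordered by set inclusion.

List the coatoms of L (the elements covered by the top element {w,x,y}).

{w,x}, {w,y}, {x,y}

The coatoms are exactly the elements covered by {w,x,y}: {w,x}, {w,y}, {x,y}.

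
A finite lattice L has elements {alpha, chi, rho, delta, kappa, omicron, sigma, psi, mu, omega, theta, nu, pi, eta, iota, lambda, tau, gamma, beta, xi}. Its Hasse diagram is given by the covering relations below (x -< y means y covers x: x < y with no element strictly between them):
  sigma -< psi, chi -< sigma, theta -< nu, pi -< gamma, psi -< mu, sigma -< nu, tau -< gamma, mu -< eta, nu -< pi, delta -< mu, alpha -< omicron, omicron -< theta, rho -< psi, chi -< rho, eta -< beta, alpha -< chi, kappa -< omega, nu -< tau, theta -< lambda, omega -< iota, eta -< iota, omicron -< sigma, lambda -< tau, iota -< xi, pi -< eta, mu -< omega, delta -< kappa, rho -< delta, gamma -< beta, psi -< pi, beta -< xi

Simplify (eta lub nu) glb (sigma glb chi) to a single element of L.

eta ∨ nu = eta
sigma ∧ chi = chi
eta ∧ chi = chi

chi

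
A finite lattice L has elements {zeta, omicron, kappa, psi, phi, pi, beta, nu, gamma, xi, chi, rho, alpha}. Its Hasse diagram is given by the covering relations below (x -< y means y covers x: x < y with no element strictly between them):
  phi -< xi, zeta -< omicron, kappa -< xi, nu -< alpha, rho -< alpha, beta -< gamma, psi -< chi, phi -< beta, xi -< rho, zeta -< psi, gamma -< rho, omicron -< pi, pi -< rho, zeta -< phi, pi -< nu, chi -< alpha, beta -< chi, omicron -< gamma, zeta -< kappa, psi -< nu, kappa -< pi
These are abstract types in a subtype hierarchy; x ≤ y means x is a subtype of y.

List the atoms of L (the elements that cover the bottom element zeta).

kappa, omicron, phi, psi

The atoms are exactly the elements that cover zeta: kappa, omicron, phi, psi.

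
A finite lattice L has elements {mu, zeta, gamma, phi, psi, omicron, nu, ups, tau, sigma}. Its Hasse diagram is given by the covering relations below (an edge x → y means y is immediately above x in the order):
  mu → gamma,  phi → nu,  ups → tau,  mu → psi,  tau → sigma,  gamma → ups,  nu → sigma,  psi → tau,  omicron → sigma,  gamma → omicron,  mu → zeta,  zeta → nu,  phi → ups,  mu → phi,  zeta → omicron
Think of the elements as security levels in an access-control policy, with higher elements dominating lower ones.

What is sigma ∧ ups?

Common lower bounds of {sigma, ups}: gamma, mu, phi, ups.
The greatest among these is ups.

ups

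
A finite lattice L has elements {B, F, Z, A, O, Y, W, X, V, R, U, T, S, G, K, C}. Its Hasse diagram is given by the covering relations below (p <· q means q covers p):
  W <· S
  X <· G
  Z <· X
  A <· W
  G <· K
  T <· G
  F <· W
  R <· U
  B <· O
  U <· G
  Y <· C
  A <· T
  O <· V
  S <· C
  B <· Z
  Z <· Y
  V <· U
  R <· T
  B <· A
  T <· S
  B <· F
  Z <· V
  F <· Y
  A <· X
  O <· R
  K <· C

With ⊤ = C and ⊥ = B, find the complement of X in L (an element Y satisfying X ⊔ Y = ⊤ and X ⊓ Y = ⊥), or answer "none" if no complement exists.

F

Need Y with X ∨ Y = C and X ∧ Y = B.
Checking each element gives: F.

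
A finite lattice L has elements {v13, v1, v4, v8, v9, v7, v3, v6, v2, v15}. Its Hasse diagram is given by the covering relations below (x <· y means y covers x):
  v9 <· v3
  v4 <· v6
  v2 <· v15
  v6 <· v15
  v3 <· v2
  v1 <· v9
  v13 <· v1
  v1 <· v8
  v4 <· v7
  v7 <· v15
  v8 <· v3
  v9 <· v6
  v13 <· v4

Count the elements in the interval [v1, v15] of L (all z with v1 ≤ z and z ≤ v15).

The interval [v1, v15] = {v1, v15, v2, v3, v6, v8, v9}, which has 7 elements.

7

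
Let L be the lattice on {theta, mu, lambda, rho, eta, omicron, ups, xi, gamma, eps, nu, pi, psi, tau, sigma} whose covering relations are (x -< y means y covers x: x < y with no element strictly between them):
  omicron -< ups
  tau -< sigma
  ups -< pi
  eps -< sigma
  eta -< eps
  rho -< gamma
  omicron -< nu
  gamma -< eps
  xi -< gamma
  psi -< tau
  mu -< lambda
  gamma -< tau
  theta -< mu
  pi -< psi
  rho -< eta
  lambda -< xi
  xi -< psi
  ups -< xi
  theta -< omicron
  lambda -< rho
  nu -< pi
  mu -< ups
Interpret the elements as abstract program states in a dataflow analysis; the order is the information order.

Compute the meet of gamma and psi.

xi

Common lower bounds of {gamma, psi}: lambda, mu, omicron, theta, ups, xi.
The greatest among these is xi.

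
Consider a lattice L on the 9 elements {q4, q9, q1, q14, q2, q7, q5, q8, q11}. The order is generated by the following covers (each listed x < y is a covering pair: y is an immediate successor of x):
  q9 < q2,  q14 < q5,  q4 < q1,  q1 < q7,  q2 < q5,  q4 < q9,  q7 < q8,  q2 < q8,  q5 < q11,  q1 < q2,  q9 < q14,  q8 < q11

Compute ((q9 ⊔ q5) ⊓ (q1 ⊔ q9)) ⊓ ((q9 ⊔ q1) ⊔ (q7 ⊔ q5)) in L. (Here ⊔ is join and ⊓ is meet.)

q2

q9 ∨ q5 = q5
q1 ∨ q9 = q2
q5 ∧ q2 = q2
q9 ∨ q1 = q2
q7 ∨ q5 = q11
q2 ∨ q11 = q11
q2 ∧ q11 = q2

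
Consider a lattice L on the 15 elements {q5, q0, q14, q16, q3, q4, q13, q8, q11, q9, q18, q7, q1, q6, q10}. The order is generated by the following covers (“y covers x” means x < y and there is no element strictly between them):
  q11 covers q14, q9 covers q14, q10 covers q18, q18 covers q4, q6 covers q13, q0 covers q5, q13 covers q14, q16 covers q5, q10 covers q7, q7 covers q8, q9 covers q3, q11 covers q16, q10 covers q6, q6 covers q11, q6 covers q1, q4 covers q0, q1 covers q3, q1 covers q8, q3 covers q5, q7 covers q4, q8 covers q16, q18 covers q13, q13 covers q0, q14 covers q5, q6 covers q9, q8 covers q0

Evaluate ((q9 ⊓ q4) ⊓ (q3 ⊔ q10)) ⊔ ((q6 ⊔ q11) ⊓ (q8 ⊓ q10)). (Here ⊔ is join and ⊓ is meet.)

q8

q9 ∧ q4 = q5
q3 ∨ q10 = q10
q5 ∧ q10 = q5
q6 ∨ q11 = q6
q8 ∧ q10 = q8
q6 ∧ q8 = q8
q5 ∨ q8 = q8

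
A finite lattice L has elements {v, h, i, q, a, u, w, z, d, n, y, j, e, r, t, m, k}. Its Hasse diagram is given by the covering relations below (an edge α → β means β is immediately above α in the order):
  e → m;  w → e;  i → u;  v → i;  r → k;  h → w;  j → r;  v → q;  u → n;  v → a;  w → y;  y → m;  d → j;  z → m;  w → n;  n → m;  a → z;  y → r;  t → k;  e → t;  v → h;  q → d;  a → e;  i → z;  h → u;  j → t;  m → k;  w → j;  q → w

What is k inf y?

y

Common lower bounds of {k, y}: h, q, v, w, y.
The greatest among these is y.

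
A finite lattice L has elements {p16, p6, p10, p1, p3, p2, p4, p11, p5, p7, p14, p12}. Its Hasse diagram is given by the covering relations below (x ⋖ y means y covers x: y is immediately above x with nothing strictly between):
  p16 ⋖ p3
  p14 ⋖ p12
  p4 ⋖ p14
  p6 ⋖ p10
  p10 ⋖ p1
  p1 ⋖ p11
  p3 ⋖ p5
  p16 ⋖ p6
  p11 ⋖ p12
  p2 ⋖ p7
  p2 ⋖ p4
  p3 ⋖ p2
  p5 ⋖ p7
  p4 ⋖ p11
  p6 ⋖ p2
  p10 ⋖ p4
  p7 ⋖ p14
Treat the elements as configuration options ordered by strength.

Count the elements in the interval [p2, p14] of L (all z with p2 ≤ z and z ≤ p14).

The interval [p2, p14] = {p14, p2, p4, p7}, which has 4 elements.

4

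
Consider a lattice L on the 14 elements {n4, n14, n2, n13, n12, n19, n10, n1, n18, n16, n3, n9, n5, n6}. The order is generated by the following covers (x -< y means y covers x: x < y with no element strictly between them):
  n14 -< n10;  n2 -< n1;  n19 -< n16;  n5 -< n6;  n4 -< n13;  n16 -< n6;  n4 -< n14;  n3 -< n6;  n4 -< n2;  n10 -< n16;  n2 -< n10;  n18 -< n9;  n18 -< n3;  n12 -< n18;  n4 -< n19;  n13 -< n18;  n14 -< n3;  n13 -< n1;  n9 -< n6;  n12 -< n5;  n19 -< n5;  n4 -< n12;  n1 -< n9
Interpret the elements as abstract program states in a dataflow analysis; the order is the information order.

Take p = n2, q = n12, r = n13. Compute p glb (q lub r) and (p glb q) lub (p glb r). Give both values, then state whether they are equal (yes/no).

q lub r = n18, so p glb (q lub r) = n2 glb n18 = n4.
p glb q = n4 and p glb r = n4, so (p glb q) lub (p glb r) = n4 lub n4 = n4.
Equal: yes.

n4; n4; yes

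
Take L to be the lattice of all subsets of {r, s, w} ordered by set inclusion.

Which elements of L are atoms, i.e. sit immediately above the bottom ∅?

The atoms are exactly the elements that cover ∅: {r}, {s}, {w}.

{r}, {s}, {w}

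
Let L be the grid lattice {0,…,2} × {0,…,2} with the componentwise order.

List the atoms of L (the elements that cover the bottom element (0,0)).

The atoms are exactly the elements that cover (0,0): (0,1), (1,0).

(0,1), (1,0)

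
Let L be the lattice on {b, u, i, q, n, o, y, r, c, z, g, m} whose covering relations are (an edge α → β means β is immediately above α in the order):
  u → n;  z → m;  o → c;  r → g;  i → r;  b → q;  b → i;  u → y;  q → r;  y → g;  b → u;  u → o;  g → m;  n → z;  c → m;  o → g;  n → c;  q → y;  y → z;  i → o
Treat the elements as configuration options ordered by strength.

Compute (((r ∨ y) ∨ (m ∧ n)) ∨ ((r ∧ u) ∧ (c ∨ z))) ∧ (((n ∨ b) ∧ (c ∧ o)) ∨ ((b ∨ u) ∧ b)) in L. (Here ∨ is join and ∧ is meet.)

r ∨ y = g
m ∧ n = n
g ∨ n = m
r ∧ u = b
c ∨ z = m
b ∧ m = b
m ∨ b = m
n ∨ b = n
c ∧ o = o
n ∧ o = u
b ∨ u = u
u ∧ b = b
u ∨ b = u
m ∧ u = u

u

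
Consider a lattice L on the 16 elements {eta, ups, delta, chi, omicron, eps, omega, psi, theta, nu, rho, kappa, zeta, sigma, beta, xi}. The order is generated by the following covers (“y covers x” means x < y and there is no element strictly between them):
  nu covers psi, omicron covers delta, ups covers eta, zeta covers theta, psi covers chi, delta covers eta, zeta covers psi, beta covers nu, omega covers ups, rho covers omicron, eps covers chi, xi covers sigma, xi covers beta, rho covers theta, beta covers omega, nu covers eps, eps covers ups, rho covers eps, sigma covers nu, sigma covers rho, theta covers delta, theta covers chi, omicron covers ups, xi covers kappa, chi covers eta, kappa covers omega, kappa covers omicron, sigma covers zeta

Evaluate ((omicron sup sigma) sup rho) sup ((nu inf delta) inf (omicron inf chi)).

sigma

omicron ∨ sigma = sigma
sigma ∨ rho = sigma
nu ∧ delta = eta
omicron ∧ chi = eta
eta ∧ eta = eta
sigma ∨ eta = sigma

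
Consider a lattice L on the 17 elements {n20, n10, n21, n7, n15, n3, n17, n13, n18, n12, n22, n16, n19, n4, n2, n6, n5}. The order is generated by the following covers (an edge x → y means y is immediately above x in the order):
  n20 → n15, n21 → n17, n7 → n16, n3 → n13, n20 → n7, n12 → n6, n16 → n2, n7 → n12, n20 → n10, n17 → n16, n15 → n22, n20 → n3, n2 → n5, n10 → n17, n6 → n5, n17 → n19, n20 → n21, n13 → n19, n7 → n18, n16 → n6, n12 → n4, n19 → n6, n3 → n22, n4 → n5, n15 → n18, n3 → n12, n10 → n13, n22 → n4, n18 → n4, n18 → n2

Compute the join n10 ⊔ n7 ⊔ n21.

Common upper bounds of {n10, n7, n21}: n16, n2, n5, n6.
The least among these is n16.

n16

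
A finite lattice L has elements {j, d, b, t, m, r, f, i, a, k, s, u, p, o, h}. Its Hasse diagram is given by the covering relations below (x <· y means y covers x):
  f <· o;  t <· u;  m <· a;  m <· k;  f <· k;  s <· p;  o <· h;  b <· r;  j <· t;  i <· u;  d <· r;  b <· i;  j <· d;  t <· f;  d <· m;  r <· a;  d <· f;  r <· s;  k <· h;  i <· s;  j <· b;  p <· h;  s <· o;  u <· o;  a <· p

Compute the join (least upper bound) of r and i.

s

Common upper bounds of {r, i}: h, o, p, s.
The least among these is s.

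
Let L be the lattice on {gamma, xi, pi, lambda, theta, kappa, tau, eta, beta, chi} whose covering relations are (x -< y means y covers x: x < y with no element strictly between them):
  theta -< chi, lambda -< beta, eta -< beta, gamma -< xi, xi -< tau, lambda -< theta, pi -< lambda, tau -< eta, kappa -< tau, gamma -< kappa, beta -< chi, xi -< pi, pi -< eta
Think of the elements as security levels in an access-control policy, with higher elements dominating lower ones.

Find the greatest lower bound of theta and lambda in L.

lambda

Common lower bounds of {theta, lambda}: gamma, lambda, pi, xi.
The greatest among these is lambda.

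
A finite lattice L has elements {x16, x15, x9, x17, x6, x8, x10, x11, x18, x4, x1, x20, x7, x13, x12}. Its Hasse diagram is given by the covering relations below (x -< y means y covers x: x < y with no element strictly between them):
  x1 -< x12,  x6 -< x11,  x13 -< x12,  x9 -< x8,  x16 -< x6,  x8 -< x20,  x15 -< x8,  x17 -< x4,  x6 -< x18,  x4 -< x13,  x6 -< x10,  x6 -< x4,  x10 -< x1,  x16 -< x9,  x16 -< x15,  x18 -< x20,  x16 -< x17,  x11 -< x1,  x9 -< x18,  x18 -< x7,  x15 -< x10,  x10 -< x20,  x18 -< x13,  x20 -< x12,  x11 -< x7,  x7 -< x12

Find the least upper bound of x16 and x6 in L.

x6

Common upper bounds of {x16, x6}: x1, x10, x11, x12, x13, x18, x20, x4, x6, x7.
The least among these is x6.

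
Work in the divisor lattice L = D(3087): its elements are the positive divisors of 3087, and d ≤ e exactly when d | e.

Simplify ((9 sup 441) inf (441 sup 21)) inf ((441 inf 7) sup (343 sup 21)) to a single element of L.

147

9 ∨ 441 = 441
441 ∨ 21 = 441
441 ∧ 441 = 441
441 ∧ 7 = 7
343 ∨ 21 = 1029
7 ∨ 1029 = 1029
441 ∧ 1029 = 147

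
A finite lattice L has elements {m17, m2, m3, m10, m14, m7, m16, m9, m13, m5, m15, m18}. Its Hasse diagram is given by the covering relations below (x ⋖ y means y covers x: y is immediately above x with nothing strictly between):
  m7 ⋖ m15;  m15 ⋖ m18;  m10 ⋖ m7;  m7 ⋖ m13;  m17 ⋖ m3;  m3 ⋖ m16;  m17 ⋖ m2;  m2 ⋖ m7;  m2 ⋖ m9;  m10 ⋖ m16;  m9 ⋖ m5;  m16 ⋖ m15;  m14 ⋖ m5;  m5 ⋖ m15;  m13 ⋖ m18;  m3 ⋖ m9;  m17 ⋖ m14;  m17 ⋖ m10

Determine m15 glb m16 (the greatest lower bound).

Common lower bounds of {m15, m16}: m10, m16, m17, m3.
The greatest among these is m16.

m16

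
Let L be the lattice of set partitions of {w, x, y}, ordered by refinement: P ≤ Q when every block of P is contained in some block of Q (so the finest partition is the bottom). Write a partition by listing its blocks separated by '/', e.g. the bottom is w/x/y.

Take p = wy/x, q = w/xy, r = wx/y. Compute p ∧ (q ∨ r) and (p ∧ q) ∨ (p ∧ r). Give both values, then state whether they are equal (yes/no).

q ∨ r = wxy, so p ∧ (q ∨ r) = wy/x ∧ wxy = wy/x.
p ∧ q = w/x/y and p ∧ r = w/x/y, so (p ∧ q) ∨ (p ∧ r) = w/x/y ∨ w/x/y = w/x/y.
Equal: no.

wy/x; w/x/y; no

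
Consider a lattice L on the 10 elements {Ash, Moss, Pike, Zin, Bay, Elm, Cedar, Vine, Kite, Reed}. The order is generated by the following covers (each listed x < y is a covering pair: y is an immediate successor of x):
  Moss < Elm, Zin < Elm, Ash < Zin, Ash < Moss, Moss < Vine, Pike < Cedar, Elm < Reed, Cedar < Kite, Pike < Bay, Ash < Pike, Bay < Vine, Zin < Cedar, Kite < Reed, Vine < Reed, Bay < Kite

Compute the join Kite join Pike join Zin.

Common upper bounds of {Kite, Pike, Zin}: Kite, Reed.
The least among these is Kite.

Kite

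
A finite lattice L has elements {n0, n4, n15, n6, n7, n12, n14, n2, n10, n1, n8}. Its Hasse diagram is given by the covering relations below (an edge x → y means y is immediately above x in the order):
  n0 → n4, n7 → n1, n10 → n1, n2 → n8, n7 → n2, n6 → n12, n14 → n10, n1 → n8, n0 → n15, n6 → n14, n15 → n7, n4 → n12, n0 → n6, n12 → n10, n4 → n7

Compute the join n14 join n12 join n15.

n1

Common upper bounds of {n14, n12, n15}: n1, n8.
The least among these is n1.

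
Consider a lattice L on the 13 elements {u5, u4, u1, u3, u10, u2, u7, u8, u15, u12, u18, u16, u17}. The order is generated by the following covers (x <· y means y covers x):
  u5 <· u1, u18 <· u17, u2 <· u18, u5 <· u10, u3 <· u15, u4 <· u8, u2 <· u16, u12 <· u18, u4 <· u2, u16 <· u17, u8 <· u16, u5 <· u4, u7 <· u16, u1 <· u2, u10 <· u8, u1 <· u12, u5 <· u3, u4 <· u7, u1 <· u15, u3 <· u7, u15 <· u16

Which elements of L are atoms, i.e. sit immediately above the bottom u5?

The atoms are exactly the elements that cover u5: u1, u10, u3, u4.

u1, u10, u3, u4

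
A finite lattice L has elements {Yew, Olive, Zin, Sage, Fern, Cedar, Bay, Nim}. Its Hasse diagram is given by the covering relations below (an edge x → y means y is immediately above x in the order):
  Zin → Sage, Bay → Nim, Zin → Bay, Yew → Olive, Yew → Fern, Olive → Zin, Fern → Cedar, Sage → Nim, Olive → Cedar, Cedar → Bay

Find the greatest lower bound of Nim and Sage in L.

Common lower bounds of {Nim, Sage}: Olive, Sage, Yew, Zin.
The greatest among these is Sage.

Sage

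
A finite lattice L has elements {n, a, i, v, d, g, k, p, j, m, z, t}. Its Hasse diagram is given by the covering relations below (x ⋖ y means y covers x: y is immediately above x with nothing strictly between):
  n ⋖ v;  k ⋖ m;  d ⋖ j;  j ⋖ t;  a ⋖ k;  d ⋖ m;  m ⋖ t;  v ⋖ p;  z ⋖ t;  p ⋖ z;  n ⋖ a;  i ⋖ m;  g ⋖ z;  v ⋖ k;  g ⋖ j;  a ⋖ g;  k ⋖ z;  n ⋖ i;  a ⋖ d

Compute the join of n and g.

Common upper bounds of {n, g}: g, j, t, z.
The least among these is g.

g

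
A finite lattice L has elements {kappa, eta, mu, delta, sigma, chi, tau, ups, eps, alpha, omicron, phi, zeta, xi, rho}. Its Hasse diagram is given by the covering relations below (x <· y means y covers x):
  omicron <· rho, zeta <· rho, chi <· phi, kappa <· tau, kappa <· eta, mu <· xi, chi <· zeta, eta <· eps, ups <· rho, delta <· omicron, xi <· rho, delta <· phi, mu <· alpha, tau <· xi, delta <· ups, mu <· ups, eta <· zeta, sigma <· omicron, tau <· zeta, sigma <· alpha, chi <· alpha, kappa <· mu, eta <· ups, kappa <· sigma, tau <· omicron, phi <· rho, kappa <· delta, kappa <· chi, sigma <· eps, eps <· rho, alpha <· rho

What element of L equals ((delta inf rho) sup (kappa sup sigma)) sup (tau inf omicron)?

delta ∧ rho = delta
kappa ∨ sigma = sigma
delta ∨ sigma = omicron
tau ∧ omicron = tau
omicron ∨ tau = omicron

omicron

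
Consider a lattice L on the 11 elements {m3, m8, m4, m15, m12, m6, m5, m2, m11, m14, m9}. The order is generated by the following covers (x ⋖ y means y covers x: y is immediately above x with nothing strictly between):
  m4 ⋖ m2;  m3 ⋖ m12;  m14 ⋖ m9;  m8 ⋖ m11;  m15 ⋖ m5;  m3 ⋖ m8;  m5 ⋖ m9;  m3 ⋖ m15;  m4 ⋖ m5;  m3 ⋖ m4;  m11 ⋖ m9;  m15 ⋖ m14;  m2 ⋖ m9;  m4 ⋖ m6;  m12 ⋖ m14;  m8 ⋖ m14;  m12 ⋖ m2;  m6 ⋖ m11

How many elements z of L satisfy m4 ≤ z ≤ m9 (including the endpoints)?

The interval [m4, m9] = {m11, m2, m4, m5, m6, m9}, which has 6 elements.

6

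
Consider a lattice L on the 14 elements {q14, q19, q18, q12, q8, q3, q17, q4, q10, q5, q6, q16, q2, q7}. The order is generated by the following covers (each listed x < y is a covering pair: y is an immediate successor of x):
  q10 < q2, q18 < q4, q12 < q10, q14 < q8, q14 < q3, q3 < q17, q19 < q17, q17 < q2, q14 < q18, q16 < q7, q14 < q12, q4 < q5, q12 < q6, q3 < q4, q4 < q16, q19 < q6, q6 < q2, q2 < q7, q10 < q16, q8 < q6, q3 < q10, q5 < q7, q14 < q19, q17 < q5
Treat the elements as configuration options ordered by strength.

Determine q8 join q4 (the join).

Common upper bounds of {q8, q4}: q7.
The least among these is q7.

q7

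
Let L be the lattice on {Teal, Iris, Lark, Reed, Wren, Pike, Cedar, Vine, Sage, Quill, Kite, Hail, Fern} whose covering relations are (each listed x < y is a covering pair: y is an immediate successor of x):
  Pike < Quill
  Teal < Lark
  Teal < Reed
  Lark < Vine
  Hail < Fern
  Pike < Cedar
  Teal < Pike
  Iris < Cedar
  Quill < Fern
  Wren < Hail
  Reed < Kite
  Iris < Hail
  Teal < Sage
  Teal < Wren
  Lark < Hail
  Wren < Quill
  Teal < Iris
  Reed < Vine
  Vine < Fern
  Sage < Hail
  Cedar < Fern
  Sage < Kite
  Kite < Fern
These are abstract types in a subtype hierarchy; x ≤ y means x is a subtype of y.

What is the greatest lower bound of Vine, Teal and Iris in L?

Common lower bounds of {Vine, Teal, Iris}: Teal.
The greatest among these is Teal.

Teal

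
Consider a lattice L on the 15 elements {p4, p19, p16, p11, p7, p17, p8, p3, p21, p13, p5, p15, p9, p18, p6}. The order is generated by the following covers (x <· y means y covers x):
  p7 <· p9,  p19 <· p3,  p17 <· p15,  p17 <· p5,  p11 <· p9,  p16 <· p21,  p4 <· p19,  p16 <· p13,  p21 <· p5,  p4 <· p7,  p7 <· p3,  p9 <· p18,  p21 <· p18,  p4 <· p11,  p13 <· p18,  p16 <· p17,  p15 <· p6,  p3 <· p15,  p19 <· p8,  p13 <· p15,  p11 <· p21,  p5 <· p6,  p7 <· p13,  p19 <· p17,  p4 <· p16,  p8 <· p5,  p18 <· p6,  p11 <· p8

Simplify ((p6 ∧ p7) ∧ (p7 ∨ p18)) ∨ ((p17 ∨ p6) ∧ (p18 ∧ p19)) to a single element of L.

p6 ∧ p7 = p7
p7 ∨ p18 = p18
p7 ∧ p18 = p7
p17 ∨ p6 = p6
p18 ∧ p19 = p4
p6 ∧ p4 = p4
p7 ∨ p4 = p7

p7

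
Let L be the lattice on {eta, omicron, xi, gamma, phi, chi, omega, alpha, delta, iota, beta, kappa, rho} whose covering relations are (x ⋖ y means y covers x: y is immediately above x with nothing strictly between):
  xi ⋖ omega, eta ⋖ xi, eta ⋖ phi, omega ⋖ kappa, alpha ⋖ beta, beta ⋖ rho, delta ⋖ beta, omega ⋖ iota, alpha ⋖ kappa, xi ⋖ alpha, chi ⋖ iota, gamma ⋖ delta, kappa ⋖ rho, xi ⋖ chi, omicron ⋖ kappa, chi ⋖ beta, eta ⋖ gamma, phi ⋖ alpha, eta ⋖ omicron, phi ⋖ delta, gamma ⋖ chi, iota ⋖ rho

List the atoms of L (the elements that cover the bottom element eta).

The atoms are exactly the elements that cover eta: gamma, omicron, phi, xi.

gamma, omicron, phi, xi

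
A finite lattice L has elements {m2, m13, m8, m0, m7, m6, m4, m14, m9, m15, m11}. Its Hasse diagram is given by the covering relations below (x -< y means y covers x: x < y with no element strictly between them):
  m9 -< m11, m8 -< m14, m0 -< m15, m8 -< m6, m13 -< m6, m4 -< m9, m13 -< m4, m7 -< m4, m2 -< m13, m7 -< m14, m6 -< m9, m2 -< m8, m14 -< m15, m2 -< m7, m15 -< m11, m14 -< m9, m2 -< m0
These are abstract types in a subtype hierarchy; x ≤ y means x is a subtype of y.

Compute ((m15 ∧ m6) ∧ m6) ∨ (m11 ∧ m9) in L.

m9

m15 ∧ m6 = m8
m8 ∧ m6 = m8
m11 ∧ m9 = m9
m8 ∨ m9 = m9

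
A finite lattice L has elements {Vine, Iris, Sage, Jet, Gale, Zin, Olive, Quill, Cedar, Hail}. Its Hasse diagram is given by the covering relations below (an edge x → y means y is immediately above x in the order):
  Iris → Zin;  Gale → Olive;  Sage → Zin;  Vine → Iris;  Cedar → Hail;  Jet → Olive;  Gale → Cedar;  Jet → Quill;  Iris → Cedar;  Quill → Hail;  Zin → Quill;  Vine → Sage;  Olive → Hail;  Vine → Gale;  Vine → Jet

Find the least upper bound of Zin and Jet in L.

Common upper bounds of {Zin, Jet}: Hail, Quill.
The least among these is Quill.

Quill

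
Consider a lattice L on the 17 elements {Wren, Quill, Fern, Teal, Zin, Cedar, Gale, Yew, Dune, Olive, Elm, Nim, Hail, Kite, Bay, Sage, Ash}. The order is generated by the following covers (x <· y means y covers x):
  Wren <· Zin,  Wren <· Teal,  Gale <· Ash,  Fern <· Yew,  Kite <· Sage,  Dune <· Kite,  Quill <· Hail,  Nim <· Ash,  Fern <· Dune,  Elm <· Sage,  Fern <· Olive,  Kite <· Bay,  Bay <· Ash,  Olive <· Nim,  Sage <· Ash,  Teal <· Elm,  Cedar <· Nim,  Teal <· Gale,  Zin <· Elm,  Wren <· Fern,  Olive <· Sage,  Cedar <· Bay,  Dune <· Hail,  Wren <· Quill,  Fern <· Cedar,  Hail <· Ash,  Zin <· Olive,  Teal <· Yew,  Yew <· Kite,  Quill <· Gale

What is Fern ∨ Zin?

Olive

Common upper bounds of {Fern, Zin}: Ash, Nim, Olive, Sage.
The least among these is Olive.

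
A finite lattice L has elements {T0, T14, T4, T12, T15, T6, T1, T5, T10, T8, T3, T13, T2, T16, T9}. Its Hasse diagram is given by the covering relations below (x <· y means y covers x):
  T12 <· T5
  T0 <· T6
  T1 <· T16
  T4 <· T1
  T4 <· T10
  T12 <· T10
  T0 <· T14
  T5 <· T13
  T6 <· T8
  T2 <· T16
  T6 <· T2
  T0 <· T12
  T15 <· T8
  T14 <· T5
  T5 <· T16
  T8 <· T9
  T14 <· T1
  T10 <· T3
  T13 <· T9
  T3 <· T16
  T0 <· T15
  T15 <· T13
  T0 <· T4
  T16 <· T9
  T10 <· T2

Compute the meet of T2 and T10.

T10

Common lower bounds of {T2, T10}: T0, T10, T12, T4.
The greatest among these is T10.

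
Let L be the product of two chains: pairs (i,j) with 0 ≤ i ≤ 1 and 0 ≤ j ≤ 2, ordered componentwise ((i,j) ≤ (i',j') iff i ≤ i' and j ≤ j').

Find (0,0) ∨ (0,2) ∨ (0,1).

In a product of chains, the join is componentwise max, giving (0,2).

(0,2)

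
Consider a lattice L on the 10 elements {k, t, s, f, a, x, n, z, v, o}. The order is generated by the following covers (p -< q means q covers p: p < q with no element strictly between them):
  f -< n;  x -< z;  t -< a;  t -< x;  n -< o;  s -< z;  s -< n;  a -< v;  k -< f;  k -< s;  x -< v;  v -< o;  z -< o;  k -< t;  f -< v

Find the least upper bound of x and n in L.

Common upper bounds of {x, n}: o.
The least among these is o.

o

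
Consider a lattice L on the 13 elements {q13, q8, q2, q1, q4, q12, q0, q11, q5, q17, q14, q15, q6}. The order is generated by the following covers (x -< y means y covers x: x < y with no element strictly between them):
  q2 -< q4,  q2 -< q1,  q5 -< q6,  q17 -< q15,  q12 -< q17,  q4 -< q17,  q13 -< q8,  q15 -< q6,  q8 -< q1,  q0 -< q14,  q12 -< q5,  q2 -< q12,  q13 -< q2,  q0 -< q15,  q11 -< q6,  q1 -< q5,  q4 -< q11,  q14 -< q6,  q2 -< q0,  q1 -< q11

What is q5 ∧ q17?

q12

Common lower bounds of {q5, q17}: q12, q13, q2.
The greatest among these is q12.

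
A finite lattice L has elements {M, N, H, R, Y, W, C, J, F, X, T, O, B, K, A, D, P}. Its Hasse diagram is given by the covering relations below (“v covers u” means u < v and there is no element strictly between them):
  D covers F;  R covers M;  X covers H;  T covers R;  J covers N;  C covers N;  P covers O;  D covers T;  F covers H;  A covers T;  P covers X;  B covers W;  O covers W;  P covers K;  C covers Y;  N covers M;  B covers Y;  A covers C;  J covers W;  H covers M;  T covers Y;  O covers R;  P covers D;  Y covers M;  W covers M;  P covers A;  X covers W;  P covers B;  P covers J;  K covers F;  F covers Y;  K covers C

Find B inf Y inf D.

Common lower bounds of {B, Y, D}: M, Y.
The greatest among these is Y.

Y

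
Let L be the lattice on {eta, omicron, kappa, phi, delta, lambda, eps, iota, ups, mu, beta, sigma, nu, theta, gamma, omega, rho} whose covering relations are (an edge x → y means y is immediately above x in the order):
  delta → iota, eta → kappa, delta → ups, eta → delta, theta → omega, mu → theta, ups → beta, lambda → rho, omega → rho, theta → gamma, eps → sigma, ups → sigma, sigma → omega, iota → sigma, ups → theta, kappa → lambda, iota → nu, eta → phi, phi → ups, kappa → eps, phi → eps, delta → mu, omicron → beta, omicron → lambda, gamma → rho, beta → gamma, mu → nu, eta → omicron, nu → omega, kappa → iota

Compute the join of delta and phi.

Common upper bounds of {delta, phi}: beta, gamma, omega, rho, sigma, theta, ups.
The least among these is ups.

ups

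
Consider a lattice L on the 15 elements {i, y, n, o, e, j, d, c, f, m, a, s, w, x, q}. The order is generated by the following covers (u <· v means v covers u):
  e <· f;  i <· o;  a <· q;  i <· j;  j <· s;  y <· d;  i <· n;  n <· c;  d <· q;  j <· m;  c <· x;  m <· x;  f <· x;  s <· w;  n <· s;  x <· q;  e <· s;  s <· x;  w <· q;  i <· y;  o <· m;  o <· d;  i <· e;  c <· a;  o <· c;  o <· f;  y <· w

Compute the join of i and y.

y

Common upper bounds of {i, y}: d, q, w, y.
The least among these is y.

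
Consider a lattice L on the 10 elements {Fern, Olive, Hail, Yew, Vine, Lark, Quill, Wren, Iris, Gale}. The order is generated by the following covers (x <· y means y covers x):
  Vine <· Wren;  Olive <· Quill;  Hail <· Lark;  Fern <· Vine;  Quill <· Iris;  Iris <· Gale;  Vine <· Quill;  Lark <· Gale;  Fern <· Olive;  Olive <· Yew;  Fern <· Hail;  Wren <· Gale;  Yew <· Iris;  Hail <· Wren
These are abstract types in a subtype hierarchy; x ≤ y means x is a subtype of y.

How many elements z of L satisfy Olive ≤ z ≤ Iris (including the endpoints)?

The interval [Olive, Iris] = {Iris, Olive, Quill, Yew}, which has 4 elements.

4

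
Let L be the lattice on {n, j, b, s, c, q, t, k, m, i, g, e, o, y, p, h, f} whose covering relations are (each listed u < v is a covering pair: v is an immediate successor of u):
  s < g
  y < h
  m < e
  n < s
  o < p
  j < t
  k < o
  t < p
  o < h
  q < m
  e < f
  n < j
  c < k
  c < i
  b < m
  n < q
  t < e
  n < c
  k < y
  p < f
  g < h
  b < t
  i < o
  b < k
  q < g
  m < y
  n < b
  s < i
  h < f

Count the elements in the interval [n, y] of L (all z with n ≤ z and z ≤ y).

The interval [n, y] = {b, c, k, m, n, q, y}, which has 7 elements.

7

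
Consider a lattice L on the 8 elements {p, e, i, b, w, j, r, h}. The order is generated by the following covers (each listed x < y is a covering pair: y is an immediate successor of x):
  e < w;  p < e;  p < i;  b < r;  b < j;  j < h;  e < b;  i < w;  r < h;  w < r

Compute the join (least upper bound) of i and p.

i

Common upper bounds of {i, p}: h, i, r, w.
The least among these is i.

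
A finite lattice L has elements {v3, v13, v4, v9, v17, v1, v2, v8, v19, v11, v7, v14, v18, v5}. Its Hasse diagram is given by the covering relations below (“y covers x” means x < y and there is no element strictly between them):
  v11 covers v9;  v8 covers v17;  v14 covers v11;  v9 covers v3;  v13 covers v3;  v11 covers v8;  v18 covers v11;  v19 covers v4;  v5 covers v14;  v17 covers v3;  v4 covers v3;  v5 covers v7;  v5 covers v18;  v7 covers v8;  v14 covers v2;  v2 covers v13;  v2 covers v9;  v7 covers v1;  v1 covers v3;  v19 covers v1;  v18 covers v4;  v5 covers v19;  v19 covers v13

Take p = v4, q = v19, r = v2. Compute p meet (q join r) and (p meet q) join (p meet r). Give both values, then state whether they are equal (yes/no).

v4; v4; yes

q join r = v5, so p meet (q join r) = v4 meet v5 = v4.
p meet q = v4 and p meet r = v3, so (p meet q) join (p meet r) = v4 join v3 = v4.
Equal: yes.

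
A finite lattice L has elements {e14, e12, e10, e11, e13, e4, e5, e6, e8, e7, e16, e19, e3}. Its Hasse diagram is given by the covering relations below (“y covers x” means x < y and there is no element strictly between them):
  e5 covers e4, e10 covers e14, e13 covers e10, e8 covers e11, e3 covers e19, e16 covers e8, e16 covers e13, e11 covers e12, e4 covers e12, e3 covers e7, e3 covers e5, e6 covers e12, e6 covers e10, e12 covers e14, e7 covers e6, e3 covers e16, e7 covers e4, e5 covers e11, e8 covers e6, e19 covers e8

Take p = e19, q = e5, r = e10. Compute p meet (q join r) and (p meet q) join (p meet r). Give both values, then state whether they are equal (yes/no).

q join r = e3, so p meet (q join r) = e19 meet e3 = e19.
p meet q = e11 and p meet r = e10, so (p meet q) join (p meet r) = e11 join e10 = e8.
Equal: no.

e19; e8; no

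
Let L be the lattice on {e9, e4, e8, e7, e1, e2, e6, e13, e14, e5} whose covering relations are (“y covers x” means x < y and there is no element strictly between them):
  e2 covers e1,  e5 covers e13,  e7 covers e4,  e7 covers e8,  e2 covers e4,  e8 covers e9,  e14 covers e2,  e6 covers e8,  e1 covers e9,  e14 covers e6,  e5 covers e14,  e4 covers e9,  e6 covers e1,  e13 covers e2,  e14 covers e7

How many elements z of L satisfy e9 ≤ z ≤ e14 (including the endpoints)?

8

The interval [e9, e14] = {e1, e14, e2, e4, e6, e7, e8, e9}, which has 8 elements.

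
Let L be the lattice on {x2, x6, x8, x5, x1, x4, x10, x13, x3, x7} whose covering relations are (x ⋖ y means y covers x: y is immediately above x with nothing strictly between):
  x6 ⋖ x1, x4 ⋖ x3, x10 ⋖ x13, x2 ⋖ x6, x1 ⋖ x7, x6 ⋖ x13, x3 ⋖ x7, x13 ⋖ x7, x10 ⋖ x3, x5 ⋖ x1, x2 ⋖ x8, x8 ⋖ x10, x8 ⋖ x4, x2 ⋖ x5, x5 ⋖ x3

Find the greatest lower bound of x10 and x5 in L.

x2

Common lower bounds of {x10, x5}: x2.
The greatest among these is x2.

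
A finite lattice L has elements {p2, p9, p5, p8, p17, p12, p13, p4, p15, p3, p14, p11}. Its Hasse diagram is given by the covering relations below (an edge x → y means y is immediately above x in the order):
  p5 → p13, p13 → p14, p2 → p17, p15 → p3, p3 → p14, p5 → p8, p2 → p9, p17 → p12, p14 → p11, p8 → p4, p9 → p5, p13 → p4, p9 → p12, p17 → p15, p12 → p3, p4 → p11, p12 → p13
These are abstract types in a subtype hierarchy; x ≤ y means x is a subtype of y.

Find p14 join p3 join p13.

p14

Common upper bounds of {p14, p3, p13}: p11, p14.
The least among these is p14.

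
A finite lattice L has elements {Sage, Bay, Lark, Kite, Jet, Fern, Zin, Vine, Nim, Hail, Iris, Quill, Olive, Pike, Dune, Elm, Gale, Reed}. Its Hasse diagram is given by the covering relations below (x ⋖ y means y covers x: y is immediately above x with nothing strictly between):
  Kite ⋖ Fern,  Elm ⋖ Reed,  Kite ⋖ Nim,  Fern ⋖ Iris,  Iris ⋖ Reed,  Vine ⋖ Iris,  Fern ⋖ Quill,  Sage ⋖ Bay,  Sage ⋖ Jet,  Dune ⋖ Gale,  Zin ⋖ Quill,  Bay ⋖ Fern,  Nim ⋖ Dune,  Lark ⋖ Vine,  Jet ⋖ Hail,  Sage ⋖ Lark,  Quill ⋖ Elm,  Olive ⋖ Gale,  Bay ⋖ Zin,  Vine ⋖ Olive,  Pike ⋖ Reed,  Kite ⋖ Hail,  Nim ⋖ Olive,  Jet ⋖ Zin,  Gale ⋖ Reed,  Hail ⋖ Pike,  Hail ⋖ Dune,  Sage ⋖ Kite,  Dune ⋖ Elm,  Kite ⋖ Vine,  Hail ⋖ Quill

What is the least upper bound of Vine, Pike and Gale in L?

Reed

Common upper bounds of {Vine, Pike, Gale}: Reed.
The least among these is Reed.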